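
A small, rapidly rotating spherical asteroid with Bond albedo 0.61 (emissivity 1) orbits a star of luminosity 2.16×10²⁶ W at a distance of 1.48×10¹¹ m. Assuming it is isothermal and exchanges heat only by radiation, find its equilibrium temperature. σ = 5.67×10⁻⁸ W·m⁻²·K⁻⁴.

First find the stellar flux at distance d: S = L/(4πd²) = 2.16×10²⁶/(4π·(1.48×10¹¹)²) = 784.7 W/m².
For an isothermal sphere, absorbed (1−a)S·πr² = emitted σ·4πr²·T⁴, so T⁴ = (1−a)S/(4σ).
T⁴ = 0.390·784.7/(4·5.67×10⁻⁸) = 1.349×10⁹ K⁴.

T ≈ 192 K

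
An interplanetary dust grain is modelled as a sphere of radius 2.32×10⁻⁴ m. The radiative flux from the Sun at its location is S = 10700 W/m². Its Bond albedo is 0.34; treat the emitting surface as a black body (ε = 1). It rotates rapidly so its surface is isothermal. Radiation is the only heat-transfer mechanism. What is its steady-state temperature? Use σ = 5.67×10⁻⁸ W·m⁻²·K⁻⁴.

At equilibrium, absorbed power = emitted power.
Absorbing cross-section = πr² = 1.691×10⁻⁷ m²; emitting surface = 4πr² = 6.764×10⁻⁷ m² (ratio 4).
(1−a)S·A_cross = εσ·A_surf·T⁴  ⇒  T⁴ = (1−a)S/(4σ).
T⁴ = 0.660·10700/(4·5.67×10⁻⁸) = 3.114×10¹⁰ K⁴.
T = (3.114×10¹⁰)^(1/4).

T ≈ 420 K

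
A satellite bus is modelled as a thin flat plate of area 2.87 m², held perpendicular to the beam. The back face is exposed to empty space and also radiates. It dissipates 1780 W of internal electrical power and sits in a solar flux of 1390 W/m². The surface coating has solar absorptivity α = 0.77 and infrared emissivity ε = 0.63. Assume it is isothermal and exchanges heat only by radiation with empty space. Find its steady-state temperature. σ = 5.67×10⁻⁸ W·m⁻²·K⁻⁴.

T ≈ 392 K

At steady state, absorbed solar power + internal power = radiated power.
Absorbed: α·S·A_cross = 0.77·1390·2.870 = 3072 W (cross-section A).
Total input = 3072 + 1780 = 4852 W.
Radiated: εσ·A_surf·T⁴ with A_surf = 2A = 5.740 m².
T⁴ = 4852/(0.63·5.67×10⁻⁸·5.740) = 2.366×10¹⁰ K⁴.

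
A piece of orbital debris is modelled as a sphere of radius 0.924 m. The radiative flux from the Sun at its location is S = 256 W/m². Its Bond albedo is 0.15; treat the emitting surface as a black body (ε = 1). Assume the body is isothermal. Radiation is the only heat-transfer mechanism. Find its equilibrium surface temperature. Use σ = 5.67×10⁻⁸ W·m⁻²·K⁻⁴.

T ≈ 176 K

At equilibrium, absorbed power = emitted power.
Absorbing cross-section = πr² = 2.682 m²; emitting surface = 4πr² = 10.73 m² (ratio 4).
(1−a)S·A_cross = εσ·A_surf·T⁴  ⇒  T⁴ = (1−a)S/(4σ).
T⁴ = 0.850·256/(4·5.67×10⁻⁸) = 9.594×10⁸ K⁴.
T = (9.594×10⁸)^(1/4).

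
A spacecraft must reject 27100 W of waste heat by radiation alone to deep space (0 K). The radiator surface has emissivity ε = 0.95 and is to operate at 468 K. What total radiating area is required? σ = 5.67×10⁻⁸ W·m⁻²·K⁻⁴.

P = εσA T⁴ ⇒ A = P/(εσT⁴).
T⁴ = 4.797×10¹⁰ K⁴.
A = 27100/(0.95 × 5.67×10⁻⁸ × 4.797×10¹⁰).

A ≈ 10.5 m²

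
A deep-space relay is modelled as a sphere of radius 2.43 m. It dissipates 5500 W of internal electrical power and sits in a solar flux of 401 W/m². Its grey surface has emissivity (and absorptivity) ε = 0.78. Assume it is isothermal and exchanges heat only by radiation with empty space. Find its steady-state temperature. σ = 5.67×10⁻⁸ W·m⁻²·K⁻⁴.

At steady state, absorbed solar power + internal power = radiated power.
Absorbed: α·S·A_cross = 0.78·401·18.55 = 5802 W (cross-section πr²).
Total input = 5802 + 5500 = 11300 W.
Radiated: εσ·A_surf·T⁴ with A_surf = 4πr² = 74.20 m².
T⁴ = 11300/(0.78·5.67×10⁻⁸·74.20) = 3.444×10⁹ K⁴.

T ≈ 242 K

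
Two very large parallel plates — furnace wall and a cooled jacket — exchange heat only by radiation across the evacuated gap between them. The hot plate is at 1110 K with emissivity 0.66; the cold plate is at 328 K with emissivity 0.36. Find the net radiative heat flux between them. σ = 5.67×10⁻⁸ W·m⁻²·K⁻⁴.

For two infinite grey parallel plates, q = σ(T₁⁴ − T₂⁴)/(1/ε₁ + 1/ε₂ − 1).
T₁⁴ − T₂⁴ = 1.518×10¹² − 1.157×10¹⁰ = 1.506×10¹² K⁴.
1/ε₁ + 1/ε₂ − 1 = 1.515 + 2.778 − 1 = 3.293.
q = 5.67×10⁻⁸ × 1.506×10¹² / 3.293.

q ≈ 25900 W/m²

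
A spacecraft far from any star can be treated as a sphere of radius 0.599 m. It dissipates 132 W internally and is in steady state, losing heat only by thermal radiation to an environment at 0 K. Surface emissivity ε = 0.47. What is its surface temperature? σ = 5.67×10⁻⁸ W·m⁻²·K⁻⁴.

Steady state: internal power = radiated power, P = εσA T⁴.
Radiating area A = 4πr² = 4.509 m².
T⁴ = P/(εσA) = 132/(0.47·5.67×10⁻⁸·4.509) = 1.099×10⁹ K⁴.
T = (1.099×10⁹)^(1/4).

T ≈ 182 K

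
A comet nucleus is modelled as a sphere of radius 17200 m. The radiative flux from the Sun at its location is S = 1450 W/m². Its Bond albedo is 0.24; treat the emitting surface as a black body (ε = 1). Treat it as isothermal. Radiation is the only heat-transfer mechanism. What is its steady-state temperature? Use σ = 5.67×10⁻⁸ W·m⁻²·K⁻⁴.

T ≈ 264 K

At equilibrium, absorbed power = emitted power.
Absorbing cross-section = πr² = 9.294×10⁸ m²; emitting surface = 4πr² = 3.718×10⁹ m² (ratio 4).
(1−a)S·A_cross = εσ·A_surf·T⁴  ⇒  T⁴ = (1−a)S/(4σ).
T⁴ = 0.760·1450/(4·5.67×10⁻⁸) = 4.859×10⁹ K⁴.
T = (4.859×10⁹)^(1/4).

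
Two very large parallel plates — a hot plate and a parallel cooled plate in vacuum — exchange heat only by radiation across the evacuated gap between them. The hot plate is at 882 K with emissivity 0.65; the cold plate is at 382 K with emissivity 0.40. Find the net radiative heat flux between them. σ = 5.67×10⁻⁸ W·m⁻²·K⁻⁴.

q ≈ 10900 W/m²

For two infinite grey parallel plates, q = σ(T₁⁴ − T₂⁴)/(1/ε₁ + 1/ε₂ − 1).
T₁⁴ − T₂⁴ = 6.052×10¹¹ − 2.129×10¹⁰ = 5.839×10¹¹ K⁴.
1/ε₁ + 1/ε₂ − 1 = 1.538 + 2.500 − 1 = 3.038.
q = 5.67×10⁻⁸ × 5.839×10¹¹ / 3.038.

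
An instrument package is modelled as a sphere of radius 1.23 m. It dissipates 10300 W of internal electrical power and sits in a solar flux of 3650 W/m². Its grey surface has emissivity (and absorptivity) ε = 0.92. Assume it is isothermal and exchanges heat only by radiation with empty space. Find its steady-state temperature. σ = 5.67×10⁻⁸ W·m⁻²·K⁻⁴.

T ≈ 403 K

At steady state, absorbed solar power + internal power = radiated power.
Absorbed: α·S·A_cross = 0.92·3650·4.753 = 15960 W (cross-section πr²).
Total input = 15960 + 10300 = 26260 W.
Radiated: εσ·A_surf·T⁴ with A_surf = 4πr² = 19.01 m².
T⁴ = 26260/(0.92·5.67×10⁻⁸·19.01) = 2.648×10¹⁰ K⁴.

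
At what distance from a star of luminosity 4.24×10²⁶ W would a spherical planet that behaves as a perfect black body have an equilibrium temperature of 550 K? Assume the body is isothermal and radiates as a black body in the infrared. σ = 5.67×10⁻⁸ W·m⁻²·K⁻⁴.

For an isothermal black-emitting sphere, (1−a)S·πr² = σ·4πr²·T⁴ ⇒ S = 4σT⁴/(1−a).
S = 4·5.67×10⁻⁸·(550)⁴/1.00 = 20750 W/m².
Flux falls as S = L/(4πd²), so d = √(L/(4πS)) = √(4.24×10²⁶/(4π·20750)).

d ≈ 4.03×10¹⁰ m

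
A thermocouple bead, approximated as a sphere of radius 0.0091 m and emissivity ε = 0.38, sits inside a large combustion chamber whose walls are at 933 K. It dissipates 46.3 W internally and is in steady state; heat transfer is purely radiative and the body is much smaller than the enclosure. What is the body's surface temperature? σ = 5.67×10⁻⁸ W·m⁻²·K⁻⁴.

T ≈ 1300 K

For a small grey body in a large enclosure, net radiated power = εσA(T⁴ − T_w⁴).
Steady state: P = εσA(T⁴ − T_w⁴) with A = 4πr² = 0.001041 m².
T⁴ = P/(εσA) + T_w⁴ = 46.3/(0.38·5.67×10⁻⁸·0.001041) + (933)⁴
    = 2.065×10¹² + 7.578×10¹¹ = 2.823×10¹² K⁴.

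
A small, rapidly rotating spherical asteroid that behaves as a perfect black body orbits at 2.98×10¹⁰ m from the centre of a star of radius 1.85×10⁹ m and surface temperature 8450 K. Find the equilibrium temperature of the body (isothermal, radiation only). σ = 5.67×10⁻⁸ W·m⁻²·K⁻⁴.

The star's surface emits σT_*⁴; at distance d the flux is S = σT_*⁴(R_*/d)².
S = 5.67×10⁻⁸·(8450)⁴·(1.85×10⁹/2.98×10¹⁰)² = 1.114×10⁶ W/m².
For an isothermal sphere T⁴ = (1−a)S/(4σ) = 4.912×10¹² K⁴.

T ≈ 1490 K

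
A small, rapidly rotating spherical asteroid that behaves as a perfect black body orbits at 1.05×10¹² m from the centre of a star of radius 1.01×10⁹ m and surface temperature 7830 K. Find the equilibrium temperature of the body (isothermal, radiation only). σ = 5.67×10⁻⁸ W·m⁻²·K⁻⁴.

The star's surface emits σT_*⁴; at distance d the flux is S = σT_*⁴(R_*/d)².
S = 5.67×10⁻⁸·(7830)⁴·(1.01×10⁹/1.05×10¹²)² = 197.2 W/m².
For an isothermal sphere T⁴ = (1−a)S/(4σ) = 8.695×10⁸ K⁴.

T ≈ 172 K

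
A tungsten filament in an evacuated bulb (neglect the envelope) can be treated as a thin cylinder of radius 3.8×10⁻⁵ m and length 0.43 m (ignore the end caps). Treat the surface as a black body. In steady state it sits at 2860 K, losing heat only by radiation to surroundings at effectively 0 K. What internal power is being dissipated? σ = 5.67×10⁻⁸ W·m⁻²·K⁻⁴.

P ≈ 389 W

Steady state: P = εσA T⁴.
A = 2πrL = 1.027×10⁻⁴ m²; T⁴ = (2860)⁴ = 6.691×10¹³ K⁴.
P = 1.0 × 5.67×10⁻⁸ × 1.027×10⁻⁴ × 6.691×10¹³.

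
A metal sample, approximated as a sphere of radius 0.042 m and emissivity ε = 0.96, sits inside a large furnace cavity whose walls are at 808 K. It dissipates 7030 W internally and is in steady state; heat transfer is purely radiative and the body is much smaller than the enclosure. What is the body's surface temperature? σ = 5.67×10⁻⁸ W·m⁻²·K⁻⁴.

For a small grey body in a large enclosure, net radiated power = εσA(T⁴ − T_w⁴).
Steady state: P = εσA(T⁴ − T_w⁴) with A = 4πr² = 0.02217 m².
T⁴ = P/(εσA) + T_w⁴ = 7030/(0.96·5.67×10⁻⁸·0.02217) + (808)⁴
    = 5.826×10¹² + 4.262×10¹¹ = 6.253×10¹² K⁴.

T ≈ 1580 K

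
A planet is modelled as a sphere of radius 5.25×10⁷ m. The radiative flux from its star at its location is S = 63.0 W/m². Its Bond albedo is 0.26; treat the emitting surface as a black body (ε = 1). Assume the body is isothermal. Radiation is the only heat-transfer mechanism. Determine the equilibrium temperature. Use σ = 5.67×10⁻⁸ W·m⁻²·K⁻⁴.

At equilibrium, absorbed power = emitted power.
Absorbing cross-section = πr² = 8.659×10¹⁵ m²; emitting surface = 4πr² = 3.464×10¹⁶ m² (ratio 4).
(1−a)S·A_cross = εσ·A_surf·T⁴  ⇒  T⁴ = (1−a)S/(4σ).
T⁴ = 0.740·63.0/(4·5.67×10⁻⁸) = 2.056×10⁸ K⁴.
T = (2.056×10⁸)^(1/4).

T ≈ 120 K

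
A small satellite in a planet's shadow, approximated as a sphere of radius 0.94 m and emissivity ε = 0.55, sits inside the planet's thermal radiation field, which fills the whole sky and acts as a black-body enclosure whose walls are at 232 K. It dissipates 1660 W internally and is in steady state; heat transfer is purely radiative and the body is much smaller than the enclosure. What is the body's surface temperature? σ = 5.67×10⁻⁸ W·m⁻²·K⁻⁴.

T ≈ 296 K

For a small grey body in a large enclosure, net radiated power = εσA(T⁴ − T_w⁴).
Steady state: P = εσA(T⁴ − T_w⁴) with A = 4πr² = 11.10 m².
T⁴ = P/(εσA) + T_w⁴ = 1660/(0.55·5.67×10⁻⁸·11.10) + (232)⁴
    = 4.794×10⁹ + 2.897×10⁹ = 7.691×10⁹ K⁴.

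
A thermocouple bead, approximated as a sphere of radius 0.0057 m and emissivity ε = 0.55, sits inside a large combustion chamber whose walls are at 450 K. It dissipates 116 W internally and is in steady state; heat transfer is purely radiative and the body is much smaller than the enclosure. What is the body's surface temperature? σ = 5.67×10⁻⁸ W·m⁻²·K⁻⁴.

T ≈ 1740 K

For a small grey body in a large enclosure, net radiated power = εσA(T⁴ − T_w⁴).
Steady state: P = εσA(T⁴ − T_w⁴) with A = 4πr² = 4.083×10⁻⁴ m².
T⁴ = P/(εσA) + T_w⁴ = 116/(0.55·5.67×10⁻⁸·4.083×10⁻⁴) + (450)⁴
    = 9.111×10¹² + 4.101×10¹⁰ = 9.152×10¹² K⁴.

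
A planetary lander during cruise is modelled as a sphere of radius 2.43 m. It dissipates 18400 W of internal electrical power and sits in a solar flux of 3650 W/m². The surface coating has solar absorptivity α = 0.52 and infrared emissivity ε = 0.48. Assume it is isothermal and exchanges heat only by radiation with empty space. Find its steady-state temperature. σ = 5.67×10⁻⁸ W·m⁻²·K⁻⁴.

T ≈ 404 K

At steady state, absorbed solar power + internal power = radiated power.
Absorbed: α·S·A_cross = 0.52·3650·18.55 = 35210 W (cross-section πr²).
Total input = 35210 + 18400 = 53610 W.
Radiated: εσ·A_surf·T⁴ with A_surf = 4πr² = 74.20 m².
T⁴ = 53610/(0.48·5.67×10⁻⁸·74.20) = 2.655×10¹⁰ K⁴.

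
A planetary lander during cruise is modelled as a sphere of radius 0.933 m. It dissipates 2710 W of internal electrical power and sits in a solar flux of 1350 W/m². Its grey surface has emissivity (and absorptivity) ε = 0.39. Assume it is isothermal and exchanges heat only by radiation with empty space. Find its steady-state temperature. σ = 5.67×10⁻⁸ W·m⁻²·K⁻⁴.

At steady state, absorbed solar power + internal power = radiated power.
Absorbed: α·S·A_cross = 0.39·1350·2.735 = 1440 W (cross-section πr²).
Total input = 1440 + 2710 = 4150 W.
Radiated: εσ·A_surf·T⁴ with A_surf = 4πr² = 10.94 m².
T⁴ = 4150/(0.39·5.67×10⁻⁸·10.94) = 1.716×10¹⁰ K⁴.

T ≈ 362 K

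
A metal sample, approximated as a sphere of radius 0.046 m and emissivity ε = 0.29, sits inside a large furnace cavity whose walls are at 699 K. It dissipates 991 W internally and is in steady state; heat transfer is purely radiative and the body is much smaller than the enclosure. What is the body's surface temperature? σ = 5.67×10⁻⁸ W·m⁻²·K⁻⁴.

T ≈ 1260 K

For a small grey body in a large enclosure, net radiated power = εσA(T⁴ − T_w⁴).
Steady state: P = εσA(T⁴ − T_w⁴) with A = 4πr² = 0.02659 m².
T⁴ = P/(εσA) + T_w⁴ = 991/(0.29·5.67×10⁻⁸·0.02659) + (699)⁴
    = 2.267×10¹² + 2.387×10¹¹ = 2.505×10¹² K⁴.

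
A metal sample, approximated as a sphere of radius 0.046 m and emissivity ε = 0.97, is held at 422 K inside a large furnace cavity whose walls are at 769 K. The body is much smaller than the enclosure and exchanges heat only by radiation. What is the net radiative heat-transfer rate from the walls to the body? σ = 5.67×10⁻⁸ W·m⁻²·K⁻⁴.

For a small grey body in a large enclosure: P_net = εσA(T_body⁴ − T_wall⁴).
A = 4πr² = 0.02659 m²; T_body⁴ − T_wall⁴ = 3.171×10¹⁰ − 3.497×10¹¹ = -3.180×10¹¹ K⁴.
|P_net| = 0.97·5.67×10⁻⁸·0.02659·3.180×10¹¹.

P_net ≈ 465 W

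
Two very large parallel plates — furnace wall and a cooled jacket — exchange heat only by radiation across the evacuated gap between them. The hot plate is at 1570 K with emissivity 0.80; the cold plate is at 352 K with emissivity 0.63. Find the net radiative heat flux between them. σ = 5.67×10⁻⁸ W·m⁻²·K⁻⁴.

q ≈ 1.87×10⁵ W/m²

For two infinite grey parallel plates, q = σ(T₁⁴ − T₂⁴)/(1/ε₁ + 1/ε₂ − 1).
T₁⁴ − T₂⁴ = 6.076×10¹² − 1.535×10¹⁰ = 6.060×10¹² K⁴.
1/ε₁ + 1/ε₂ − 1 = 1.250 + 1.587 − 1 = 1.837.
q = 5.67×10⁻⁸ × 6.060×10¹² / 1.837.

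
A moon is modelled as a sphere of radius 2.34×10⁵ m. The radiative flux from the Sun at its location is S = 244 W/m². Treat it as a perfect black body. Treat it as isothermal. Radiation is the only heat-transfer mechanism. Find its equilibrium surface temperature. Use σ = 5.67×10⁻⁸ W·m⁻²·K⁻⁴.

At equilibrium, absorbed power = emitted power.
Absorbing cross-section = πr² = 1.720×10¹¹ m²; emitting surface = 4πr² = 6.881×10¹¹ m² (ratio 4).
S·A_cross = εσ·A_surf·T⁴  ⇒  T⁴ = S/(4σ).
T⁴ = 1.00·244/(4·5.67×10⁻⁸) = 1.076×10⁹ K⁴.
T = (1.076×10⁹)^(1/4).

T ≈ 181 K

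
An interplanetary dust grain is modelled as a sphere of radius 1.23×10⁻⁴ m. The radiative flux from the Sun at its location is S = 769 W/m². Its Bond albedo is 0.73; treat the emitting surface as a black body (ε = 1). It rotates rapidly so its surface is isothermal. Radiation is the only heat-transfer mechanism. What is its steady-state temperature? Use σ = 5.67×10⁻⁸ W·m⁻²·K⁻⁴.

T ≈ 174 K

At equilibrium, absorbed power = emitted power.
Absorbing cross-section = πr² = 4.753×10⁻⁸ m²; emitting surface = 4πr² = 1.901×10⁻⁷ m² (ratio 4).
(1−a)S·A_cross = εσ·A_surf·T⁴  ⇒  T⁴ = (1−a)S/(4σ).
T⁴ = 0.270·769/(4·5.67×10⁻⁸) = 9.155×10⁸ K⁴.
T = (9.155×10⁸)^(1/4).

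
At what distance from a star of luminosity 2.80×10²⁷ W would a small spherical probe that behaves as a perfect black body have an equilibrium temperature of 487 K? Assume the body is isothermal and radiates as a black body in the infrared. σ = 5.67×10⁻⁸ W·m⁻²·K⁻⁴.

For an isothermal black-emitting sphere, (1−a)S·πr² = σ·4πr²·T⁴ ⇒ S = 4σT⁴/(1−a).
S = 4·5.67×10⁻⁸·(487)⁴/1.00 = 12760 W/m².
Flux falls as S = L/(4πd²), so d = √(L/(4πS)) = √(2.80×10²⁷/(4π·12760)).

d ≈ 1.32×10¹¹ m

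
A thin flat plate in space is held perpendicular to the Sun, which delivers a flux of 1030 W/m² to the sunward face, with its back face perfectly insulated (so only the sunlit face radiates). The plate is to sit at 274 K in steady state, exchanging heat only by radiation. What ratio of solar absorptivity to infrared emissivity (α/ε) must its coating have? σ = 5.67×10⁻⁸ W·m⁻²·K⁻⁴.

α/ε ≈ 0.310

Balance: αS·A = εσ·1A·T⁴ ⇒ α/ε = σT⁴/S.
α/ε = 5.67×10⁻⁸·(274)⁴/1030 = 5.67×10⁻⁸·5.636×10⁹/1030.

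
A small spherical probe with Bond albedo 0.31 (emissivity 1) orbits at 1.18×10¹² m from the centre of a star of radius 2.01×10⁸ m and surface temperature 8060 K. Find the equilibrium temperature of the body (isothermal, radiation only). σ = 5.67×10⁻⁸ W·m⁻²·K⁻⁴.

T ≈ 67.8 K

The star's surface emits σT_*⁴; at distance d the flux is S = σT_*⁴(R_*/d)².
S = 5.67×10⁻⁸·(8060)⁴·(2.01×10⁸/1.18×10¹²)² = 6.943 W/m².
For an isothermal sphere T⁴ = (1−a)S/(4σ) = 2.112×10⁷ K⁴.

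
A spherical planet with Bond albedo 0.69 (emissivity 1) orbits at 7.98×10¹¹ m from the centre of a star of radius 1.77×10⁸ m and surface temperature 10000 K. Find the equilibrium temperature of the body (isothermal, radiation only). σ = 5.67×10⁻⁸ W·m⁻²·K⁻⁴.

The star's surface emits σT_*⁴; at distance d the flux is S = σT_*⁴(R_*/d)².
S = 5.67×10⁻⁸·(10000)⁴·(1.77×10⁸/7.98×10¹¹)² = 27.89 W/m².
For an isothermal sphere T⁴ = (1−a)S/(4σ) = 3.813×10⁷ K⁴.

T ≈ 78.6 K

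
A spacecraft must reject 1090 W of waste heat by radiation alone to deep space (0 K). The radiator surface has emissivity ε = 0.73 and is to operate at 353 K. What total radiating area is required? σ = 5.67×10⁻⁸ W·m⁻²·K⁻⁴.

A ≈ 1.70 m²

P = εσA T⁴ ⇒ A = P/(εσT⁴).
T⁴ = 1.553×10¹⁰ K⁴.
A = 1090/(0.73 × 5.67×10⁻⁸ × 1.553×10¹⁰).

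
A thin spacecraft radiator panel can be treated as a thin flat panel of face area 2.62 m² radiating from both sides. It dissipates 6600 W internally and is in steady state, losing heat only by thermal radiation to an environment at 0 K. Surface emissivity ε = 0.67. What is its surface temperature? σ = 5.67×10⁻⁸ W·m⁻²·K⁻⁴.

T ≈ 427 K

Steady state: internal power = radiated power, P = εσA T⁴.
Radiating area A = 2·2.62 = 5.240 m².
T⁴ = P/(εσA) = 6600/(0.67·5.67×10⁻⁸·5.240) = 3.316×10¹⁰ K⁴.
T = (3.316×10¹⁰)^(1/4).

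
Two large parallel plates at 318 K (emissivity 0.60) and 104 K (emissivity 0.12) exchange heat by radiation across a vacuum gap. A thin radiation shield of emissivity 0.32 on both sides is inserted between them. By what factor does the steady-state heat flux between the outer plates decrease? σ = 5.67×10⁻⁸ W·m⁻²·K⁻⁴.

Without shield: q₀ = σΔ(T⁴)/(1/ε₁+1/ε₂−1) with denominator 9.000.
With shield the two gaps are in series; the resistances add: (1/ε₁+1/ε_s−1)+(1/ε_s+1/ε₂−1) = 3.792+10.46 = 14.25.
Heat-flux ratio q₀/q = 14.25/9.000.

factor ≈ 1.58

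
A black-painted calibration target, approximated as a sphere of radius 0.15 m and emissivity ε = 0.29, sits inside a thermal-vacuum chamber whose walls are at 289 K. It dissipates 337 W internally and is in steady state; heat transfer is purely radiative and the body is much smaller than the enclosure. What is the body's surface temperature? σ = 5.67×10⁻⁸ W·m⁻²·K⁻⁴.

For a small grey body in a large enclosure, net radiated power = εσA(T⁴ − T_w⁴).
Steady state: P = εσA(T⁴ − T_w⁴) with A = 4πr² = 0.2827 m².
T⁴ = P/(εσA) + T_w⁴ = 337/(0.29·5.67×10⁻⁸·0.2827) + (289)⁴
    = 7.249×10¹⁰ + 6.976×10⁹ = 7.946×10¹⁰ K⁴.

T ≈ 531 K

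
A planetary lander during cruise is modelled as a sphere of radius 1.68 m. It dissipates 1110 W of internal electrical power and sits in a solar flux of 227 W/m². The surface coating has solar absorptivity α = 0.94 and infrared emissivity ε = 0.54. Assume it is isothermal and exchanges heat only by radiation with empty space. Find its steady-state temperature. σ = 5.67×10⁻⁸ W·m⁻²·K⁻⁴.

T ≈ 229 K

At steady state, absorbed solar power + internal power = radiated power.
Absorbed: α·S·A_cross = 0.94·227·8.867 = 1892 W (cross-section πr²).
Total input = 1892 + 1110 = 3002 W.
Radiated: εσ·A_surf·T⁴ with A_surf = 4πr² = 35.47 m².
T⁴ = 3002/(0.54·5.67×10⁻⁸·35.47) = 2.764×10⁹ K⁴.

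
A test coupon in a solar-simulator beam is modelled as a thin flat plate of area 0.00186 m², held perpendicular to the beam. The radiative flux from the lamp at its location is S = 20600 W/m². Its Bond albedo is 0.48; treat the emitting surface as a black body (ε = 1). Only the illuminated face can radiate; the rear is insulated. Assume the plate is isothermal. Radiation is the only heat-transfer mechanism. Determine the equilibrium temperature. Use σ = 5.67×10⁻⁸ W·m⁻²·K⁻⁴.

T ≈ 659 K

At equilibrium, absorbed power = emitted power.
Absorbing cross-section = A = 0.001860 m²; emitting surface = A = 0.001860 m² (ratio 1).
(1−a)S·A_cross = εσ·A_surf·T⁴  ⇒  T⁴ = (1−a)S/(1σ).
T⁴ = 0.520·20600/(1·5.67×10⁻⁸) = 1.889×10¹¹ K⁴.
T = (1.889×10¹¹)^(1/4).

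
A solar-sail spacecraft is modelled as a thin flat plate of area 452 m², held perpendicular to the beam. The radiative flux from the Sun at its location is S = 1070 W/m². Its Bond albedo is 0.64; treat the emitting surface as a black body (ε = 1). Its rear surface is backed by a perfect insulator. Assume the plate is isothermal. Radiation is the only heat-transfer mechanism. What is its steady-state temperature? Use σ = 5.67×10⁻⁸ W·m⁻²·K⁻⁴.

At equilibrium, absorbed power = emitted power.
Absorbing cross-section = A = 452.0 m²; emitting surface = A = 452.0 m² (ratio 1).
(1−a)S·A_cross = εσ·A_surf·T⁴  ⇒  T⁴ = (1−a)S/(1σ).
T⁴ = 0.360·1070/(1·5.67×10⁻⁸) = 6.794×10⁹ K⁴.
T = (6.794×10⁹)^(1/4).

T ≈ 287 K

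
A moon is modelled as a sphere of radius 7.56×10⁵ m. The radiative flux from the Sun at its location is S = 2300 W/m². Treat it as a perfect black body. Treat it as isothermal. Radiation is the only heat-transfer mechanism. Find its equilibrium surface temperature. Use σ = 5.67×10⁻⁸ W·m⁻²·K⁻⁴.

At equilibrium, absorbed power = emitted power.
Absorbing cross-section = πr² = 1.796×10¹² m²; emitting surface = 4πr² = 7.182×10¹² m² (ratio 4).
S·A_cross = εσ·A_surf·T⁴  ⇒  T⁴ = S/(4σ).
T⁴ = 1.00·2300/(4·5.67×10⁻⁸) = 1.014×10¹⁰ K⁴.
T = (1.014×10¹⁰)^(1/4).

T ≈ 317 K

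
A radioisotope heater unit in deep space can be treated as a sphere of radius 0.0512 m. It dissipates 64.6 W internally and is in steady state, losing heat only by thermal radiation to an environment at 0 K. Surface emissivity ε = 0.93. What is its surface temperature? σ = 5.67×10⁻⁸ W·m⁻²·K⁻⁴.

Steady state: internal power = radiated power, P = εσA T⁴.
Radiating area A = 4πr² = 0.03294 m².
T⁴ = P/(εσA) = 64.6/(0.93·5.67×10⁻⁸·0.03294) = 3.719×10¹⁰ K⁴.
T = (3.719×10¹⁰)^(1/4).

T ≈ 439 K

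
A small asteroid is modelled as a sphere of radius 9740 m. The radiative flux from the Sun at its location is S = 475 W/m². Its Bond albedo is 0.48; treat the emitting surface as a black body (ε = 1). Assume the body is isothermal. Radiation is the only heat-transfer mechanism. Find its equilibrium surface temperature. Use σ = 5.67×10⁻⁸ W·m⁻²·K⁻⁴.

T ≈ 182 K

At equilibrium, absorbed power = emitted power.
Absorbing cross-section = πr² = 2.980×10⁸ m²; emitting surface = 4πr² = 1.192×10⁹ m² (ratio 4).
(1−a)S·A_cross = εσ·A_surf·T⁴  ⇒  T⁴ = (1−a)S/(4σ).
T⁴ = 0.520·475/(4·5.67×10⁻⁸) = 1.089×10⁹ K⁴.
T = (1.089×10⁹)^(1/4).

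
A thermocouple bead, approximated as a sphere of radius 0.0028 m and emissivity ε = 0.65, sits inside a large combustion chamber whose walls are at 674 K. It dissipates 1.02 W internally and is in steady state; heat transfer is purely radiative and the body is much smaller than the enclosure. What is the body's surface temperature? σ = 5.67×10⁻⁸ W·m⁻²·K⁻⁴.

T ≈ 835 K

For a small grey body in a large enclosure, net radiated power = εσA(T⁴ − T_w⁴).
Steady state: P = εσA(T⁴ − T_w⁴) with A = 4πr² = 9.852×10⁻⁵ m².
T⁴ = P/(εσA) + T_w⁴ = 1.02/(0.65·5.67×10⁻⁸·9.852×10⁻⁵) + (674)⁴
    = 2.809×10¹¹ + 2.064×10¹¹ = 4.873×10¹¹ K⁴.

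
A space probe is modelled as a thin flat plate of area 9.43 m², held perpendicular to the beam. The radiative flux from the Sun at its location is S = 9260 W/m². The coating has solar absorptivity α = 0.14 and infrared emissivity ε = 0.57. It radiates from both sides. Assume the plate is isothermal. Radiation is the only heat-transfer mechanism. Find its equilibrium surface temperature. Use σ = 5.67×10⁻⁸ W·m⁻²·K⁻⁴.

T ≈ 376 K

At equilibrium, absorbed power = emitted power.
Absorbing cross-section = A = 9.430 m²; emitting surface = 2A = 18.86 m² (ratio 2).
αS·A_cross = εσ·A_surf·T⁴  ⇒  T⁴ = αS/(ε·2σ).
T⁴ = 0.140·9260/(0.57·2·5.67×10⁻⁸) = 2.006×10¹⁰ K⁴.
T = (2.006×10¹⁰)^(1/4).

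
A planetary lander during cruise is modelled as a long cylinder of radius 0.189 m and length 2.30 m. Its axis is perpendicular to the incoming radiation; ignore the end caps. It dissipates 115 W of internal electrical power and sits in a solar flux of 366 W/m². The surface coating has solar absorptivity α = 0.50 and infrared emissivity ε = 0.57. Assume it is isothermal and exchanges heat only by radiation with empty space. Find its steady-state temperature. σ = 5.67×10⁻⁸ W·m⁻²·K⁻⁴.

At steady state, absorbed solar power + internal power = radiated power.
Absorbed: α·S·A_cross = 0.50·366·0.8694 = 159.1 W (cross-section 2rL).
Total input = 159.1 + 115 = 274.1 W.
Radiated: εσ·A_surf·T⁴ with A_surf = 2πrL = 2.731 m².
T⁴ = 274.1/(0.57·5.67×10⁻⁸·2.731) = 3.105×10⁹ K⁴.

T ≈ 236 K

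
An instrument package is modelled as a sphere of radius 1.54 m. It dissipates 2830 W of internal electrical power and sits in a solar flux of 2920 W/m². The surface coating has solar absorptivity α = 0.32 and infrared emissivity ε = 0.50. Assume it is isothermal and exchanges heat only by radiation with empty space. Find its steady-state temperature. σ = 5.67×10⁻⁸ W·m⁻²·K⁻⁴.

At steady state, absorbed solar power + internal power = radiated power.
Absorbed: α·S·A_cross = 0.32·2920·7.451 = 6962 W (cross-section πr²).
Total input = 6962 + 2830 = 9792 W.
Radiated: εσ·A_surf·T⁴ with A_surf = 4πr² = 29.80 m².
T⁴ = 9792/(0.50·5.67×10⁻⁸·29.80) = 1.159×10¹⁰ K⁴.

T ≈ 328 K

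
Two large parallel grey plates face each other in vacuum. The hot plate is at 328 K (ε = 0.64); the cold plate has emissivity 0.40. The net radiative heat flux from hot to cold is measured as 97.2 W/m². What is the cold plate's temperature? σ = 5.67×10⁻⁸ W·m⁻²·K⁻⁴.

q = σ(T₁⁴ − T₂⁴)/(1/ε₁ + 1/ε₂ − 1); denominator = 3.062.
T₂⁴ = T₁⁴ − q·(1/ε₁+1/ε₂−1)/σ = 1.157×10¹⁰ − 97.2·3.062/5.67×10⁻⁸
    = 6.324×10⁹ K⁴.

T₂ ≈ 282 K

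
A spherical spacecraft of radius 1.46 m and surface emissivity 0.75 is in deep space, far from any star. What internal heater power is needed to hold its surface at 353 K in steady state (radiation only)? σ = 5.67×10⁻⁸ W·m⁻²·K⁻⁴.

P = εσ·4πr²·T⁴.
4πr² = 26.79 m²; T⁴ = 1.553×10¹⁰ K⁴.
P = 0.75·5.67×10⁻⁸·26.79·1.553×10¹⁰.

P ≈ 17700 W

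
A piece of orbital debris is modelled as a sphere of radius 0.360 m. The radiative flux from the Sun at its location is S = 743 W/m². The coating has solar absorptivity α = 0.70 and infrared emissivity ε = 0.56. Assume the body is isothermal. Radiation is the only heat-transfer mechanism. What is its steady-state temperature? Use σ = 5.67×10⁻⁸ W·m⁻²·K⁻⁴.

At equilibrium, absorbed power = emitted power.
Absorbing cross-section = πr² = 0.4072 m²; emitting surface = 4πr² = 1.629 m² (ratio 4).
αS·A_cross = εσ·A_surf·T⁴  ⇒  T⁴ = αS/(ε·4σ).
T⁴ = 0.700·743/(0.56·4·5.67×10⁻⁸) = 4.095×10⁹ K⁴.
T = (4.095×10⁹)^(1/4).

T ≈ 253 K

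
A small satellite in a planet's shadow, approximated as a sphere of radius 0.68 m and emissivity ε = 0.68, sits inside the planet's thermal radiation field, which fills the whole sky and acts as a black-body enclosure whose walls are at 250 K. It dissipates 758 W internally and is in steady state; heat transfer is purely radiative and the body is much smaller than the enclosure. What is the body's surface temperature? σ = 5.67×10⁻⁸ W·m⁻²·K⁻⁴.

T ≈ 292 K

For a small grey body in a large enclosure, net radiated power = εσA(T⁴ − T_w⁴).
Steady state: P = εσA(T⁴ − T_w⁴) with A = 4πr² = 5.811 m².
T⁴ = P/(εσA) + T_w⁴ = 758/(0.68·5.67×10⁻⁸·5.811) + (250)⁴
    = 3.383×10⁹ + 3.906×10⁹ = 7.290×10⁹ K⁴.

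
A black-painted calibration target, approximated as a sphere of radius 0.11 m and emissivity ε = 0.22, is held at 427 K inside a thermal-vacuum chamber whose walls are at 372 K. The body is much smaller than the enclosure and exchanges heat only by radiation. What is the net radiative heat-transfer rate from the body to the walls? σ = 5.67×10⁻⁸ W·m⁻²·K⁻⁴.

P_net ≈ 26.7 W

For a small grey body in a large enclosure: P_net = εσA(T_body⁴ − T_wall⁴).
A = 4πr² = 0.1521 m²; T_body⁴ − T_wall⁴ = 3.324×10¹⁰ − 1.915×10¹⁰ = 1.409×10¹⁰ K⁴.
|P_net| = 0.22·5.67×10⁻⁸·0.1521·1.409×10¹⁰.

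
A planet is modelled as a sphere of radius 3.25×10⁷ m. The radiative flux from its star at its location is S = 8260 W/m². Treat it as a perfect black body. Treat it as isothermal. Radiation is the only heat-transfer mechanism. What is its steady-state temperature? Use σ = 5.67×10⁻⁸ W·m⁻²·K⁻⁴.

T ≈ 437 K

At equilibrium, absorbed power = emitted power.
Absorbing cross-section = πr² = 3.318×10¹⁵ m²; emitting surface = 4πr² = 1.327×10¹⁶ m² (ratio 4).
S·A_cross = εσ·A_surf·T⁴  ⇒  T⁴ = S/(4σ).
T⁴ = 1.00·8260/(4·5.67×10⁻⁸) = 3.642×10¹⁰ K⁴.
T = (3.642×10¹⁰)^(1/4).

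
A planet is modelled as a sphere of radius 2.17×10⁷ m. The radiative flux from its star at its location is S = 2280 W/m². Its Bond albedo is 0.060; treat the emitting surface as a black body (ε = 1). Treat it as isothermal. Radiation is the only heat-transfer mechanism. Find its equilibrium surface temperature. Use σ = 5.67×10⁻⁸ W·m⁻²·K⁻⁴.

At equilibrium, absorbed power = emitted power.
Absorbing cross-section = πr² = 1.479×10¹⁵ m²; emitting surface = 4πr² = 5.917×10¹⁵ m² (ratio 4).
(1−a)S·A_cross = εσ·A_surf·T⁴  ⇒  T⁴ = (1−a)S/(4σ).
T⁴ = 0.940·2280/(4·5.67×10⁻⁸) = 9.450×10⁹ K⁴.
T = (9.450×10⁹)^(1/4).

T ≈ 312 K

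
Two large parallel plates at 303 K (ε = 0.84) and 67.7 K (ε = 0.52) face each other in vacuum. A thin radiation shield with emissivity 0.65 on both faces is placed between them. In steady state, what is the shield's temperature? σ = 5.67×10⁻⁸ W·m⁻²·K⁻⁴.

In steady state the net flux on the hot side equals that on the cold side.
σ(T₁⁴−T_s⁴)/D₁ = σ(T_s⁴−T₂⁴)/D₂, with D₁ = 1/ε₁+1/ε_s−1 = 1.729, D₂ = 1/ε_s+1/ε₂−1 = 2.462.
Solve for T_s⁴: T_s⁴ = (D₂·T₁⁴ + D₁·T₂⁴)/(D₁+D₂) = 4.960×10⁹ K⁴.

T_s ≈ 265 K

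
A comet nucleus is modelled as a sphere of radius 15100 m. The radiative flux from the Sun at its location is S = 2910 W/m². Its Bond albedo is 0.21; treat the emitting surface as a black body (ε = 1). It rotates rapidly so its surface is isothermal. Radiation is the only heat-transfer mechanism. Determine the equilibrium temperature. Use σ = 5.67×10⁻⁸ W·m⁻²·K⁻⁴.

T ≈ 317 K

At equilibrium, absorbed power = emitted power.
Absorbing cross-section = πr² = 7.163×10⁸ m²; emitting surface = 4πr² = 2.865×10⁹ m² (ratio 4).
(1−a)S·A_cross = εσ·A_surf·T⁴  ⇒  T⁴ = (1−a)S/(4σ).
T⁴ = 0.790·2910/(4·5.67×10⁻⁸) = 1.014×10¹⁰ K⁴.
T = (1.014×10¹⁰)^(1/4).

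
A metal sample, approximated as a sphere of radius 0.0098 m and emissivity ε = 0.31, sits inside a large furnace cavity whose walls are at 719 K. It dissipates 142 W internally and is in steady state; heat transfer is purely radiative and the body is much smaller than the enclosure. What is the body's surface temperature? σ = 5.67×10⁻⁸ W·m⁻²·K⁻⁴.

T ≈ 1620 K

For a small grey body in a large enclosure, net radiated power = εσA(T⁴ − T_w⁴).
Steady state: P = εσA(T⁴ − T_w⁴) with A = 4πr² = 0.001207 m².
T⁴ = P/(εσA) + T_w⁴ = 142/(0.31·5.67×10⁻⁸·0.001207) + (719)⁴
    = 6.694×10¹² + 2.672×10¹¹ = 6.961×10¹² K⁴.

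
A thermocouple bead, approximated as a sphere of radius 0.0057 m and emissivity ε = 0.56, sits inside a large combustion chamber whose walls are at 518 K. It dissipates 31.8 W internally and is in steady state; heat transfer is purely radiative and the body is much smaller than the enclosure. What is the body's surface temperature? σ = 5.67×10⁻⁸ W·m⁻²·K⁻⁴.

For a small grey body in a large enclosure, net radiated power = εσA(T⁴ − T_w⁴).
Steady state: P = εσA(T⁴ − T_w⁴) with A = 4πr² = 4.083×10⁻⁴ m².
T⁴ = P/(εσA) + T_w⁴ = 31.8/(0.56·5.67×10⁻⁸·4.083×10⁻⁴) + (518)⁴
    = 2.453×10¹² + 7.200×10¹⁰ = 2.525×10¹² K⁴.

T ≈ 1260 K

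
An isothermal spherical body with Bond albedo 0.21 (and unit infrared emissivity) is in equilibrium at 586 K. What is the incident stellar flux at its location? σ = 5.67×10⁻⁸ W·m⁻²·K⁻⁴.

(1−a)S·πr² = σ·4πr²·T⁴ ⇒ S = 4σT⁴/(1−a).
S = 4·5.67×10⁻⁸·1.179×10¹¹/0.790.

S ≈ 33900 W/m²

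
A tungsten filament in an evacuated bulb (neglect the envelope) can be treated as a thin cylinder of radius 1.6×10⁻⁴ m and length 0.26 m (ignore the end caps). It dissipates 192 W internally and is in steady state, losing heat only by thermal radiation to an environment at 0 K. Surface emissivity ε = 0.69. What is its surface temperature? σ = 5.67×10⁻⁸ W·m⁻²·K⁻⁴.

T ≈ 2080 K

Steady state: internal power = radiated power, P = εσA T⁴.
Radiating area A = 2πrL = 2.614×10⁻⁴ m².
T⁴ = P/(εσA) = 192/(0.69·5.67×10⁻⁸·2.614×10⁻⁴) = 1.878×10¹³ K⁴.
T = (1.878×10¹³)^(1/4).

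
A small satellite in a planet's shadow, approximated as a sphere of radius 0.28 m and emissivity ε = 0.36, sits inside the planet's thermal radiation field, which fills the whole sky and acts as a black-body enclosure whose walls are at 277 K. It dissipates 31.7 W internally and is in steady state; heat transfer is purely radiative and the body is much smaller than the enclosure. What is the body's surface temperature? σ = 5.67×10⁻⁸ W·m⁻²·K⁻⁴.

For a small grey body in a large enclosure, net radiated power = εσA(T⁴ − T_w⁴).
Steady state: P = εσA(T⁴ − T_w⁴) with A = 4πr² = 0.9852 m².
T⁴ = P/(εσA) + T_w⁴ = 31.7/(0.36·5.67×10⁻⁸·0.9852) + (277)⁴
    = 1.576×10⁹ + 5.887×10⁹ = 7.464×10⁹ K⁴.

T ≈ 294 K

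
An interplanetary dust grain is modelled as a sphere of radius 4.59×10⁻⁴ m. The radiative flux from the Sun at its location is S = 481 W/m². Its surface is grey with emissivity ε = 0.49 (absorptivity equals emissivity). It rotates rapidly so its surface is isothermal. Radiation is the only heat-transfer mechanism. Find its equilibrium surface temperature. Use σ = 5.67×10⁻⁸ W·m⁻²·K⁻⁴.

At equilibrium, absorbed power = emitted power.
Absorbing cross-section = πr² = 6.619×10⁻⁷ m²; emitting surface = 4πr² = 2.647×10⁻⁶ m² (ratio 4).
εS·A_cross = εσ·A_surf·T⁴  ⇒  T⁴ = S/(4σ)   (ε cancels).
T⁴ = 481/(4·5.67×10⁻⁸) = 2.121×10⁹ K⁴.
T = (2.121×10⁹)^(1/4).

T ≈ 215 K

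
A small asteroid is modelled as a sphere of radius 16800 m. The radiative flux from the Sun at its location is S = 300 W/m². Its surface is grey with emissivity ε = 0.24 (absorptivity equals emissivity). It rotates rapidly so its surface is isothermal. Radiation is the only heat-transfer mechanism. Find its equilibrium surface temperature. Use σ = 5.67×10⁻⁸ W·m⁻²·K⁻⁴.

T ≈ 191 K

At equilibrium, absorbed power = emitted power.
Absorbing cross-section = πr² = 8.867×10⁸ m²; emitting surface = 4πr² = 3.547×10⁹ m² (ratio 4).
εS·A_cross = εσ·A_surf·T⁴  ⇒  T⁴ = S/(4σ)   (ε cancels).
T⁴ = 300/(4·5.67×10⁻⁸) = 1.323×10⁹ K⁴.
T = (1.323×10⁹)^(1/4).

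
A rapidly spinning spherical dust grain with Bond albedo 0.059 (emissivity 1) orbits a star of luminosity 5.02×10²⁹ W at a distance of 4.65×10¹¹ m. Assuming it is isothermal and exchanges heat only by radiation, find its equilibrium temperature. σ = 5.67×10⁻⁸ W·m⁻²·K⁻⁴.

T ≈ 936 K

First find the stellar flux at distance d: S = L/(4πd²) = 5.02×10²⁹/(4π·(4.65×10¹¹)²) = 1.848×10⁵ W/m².
For an isothermal sphere, absorbed (1−a)S·πr² = emitted σ·4πr²·T⁴, so T⁴ = (1−a)S/(4σ).
T⁴ = 0.941·1.848×10⁵/(4·5.67×10⁻⁸) = 7.665×10¹¹ K⁴.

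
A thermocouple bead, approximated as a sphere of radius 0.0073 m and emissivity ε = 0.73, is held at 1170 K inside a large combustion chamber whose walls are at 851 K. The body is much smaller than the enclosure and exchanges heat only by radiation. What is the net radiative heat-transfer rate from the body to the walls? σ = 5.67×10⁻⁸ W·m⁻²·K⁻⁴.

P_net ≈ 37.4 W

For a small grey body in a large enclosure: P_net = εσA(T_body⁴ − T_wall⁴).
A = 4πr² = 6.697×10⁻⁴ m²; T_body⁴ − T_wall⁴ = 1.874×10¹² − 5.245×10¹¹ = 1.349×10¹² K⁴.
|P_net| = 0.73·5.67×10⁻⁸·6.697×10⁻⁴·1.349×10¹².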